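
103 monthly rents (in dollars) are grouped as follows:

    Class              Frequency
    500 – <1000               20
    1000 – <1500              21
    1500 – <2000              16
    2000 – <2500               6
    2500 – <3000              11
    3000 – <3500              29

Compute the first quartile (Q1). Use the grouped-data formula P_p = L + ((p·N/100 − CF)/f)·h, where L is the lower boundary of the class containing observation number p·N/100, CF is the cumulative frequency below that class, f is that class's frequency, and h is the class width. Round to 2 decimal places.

N = 103; target position k = 25/100 · 103 = 25.75.
Cumulative frequencies: 20, 41, 57, 63, 74, 103.
Observation 25.75 falls in the class 1000 – <1500.
L = 1000, CF = 20, f = 21, h = 500.
P25 = 1000 + ((25.75 − 20)/21)·500 = 1000 + 136.905 = 1136.9.

1136.90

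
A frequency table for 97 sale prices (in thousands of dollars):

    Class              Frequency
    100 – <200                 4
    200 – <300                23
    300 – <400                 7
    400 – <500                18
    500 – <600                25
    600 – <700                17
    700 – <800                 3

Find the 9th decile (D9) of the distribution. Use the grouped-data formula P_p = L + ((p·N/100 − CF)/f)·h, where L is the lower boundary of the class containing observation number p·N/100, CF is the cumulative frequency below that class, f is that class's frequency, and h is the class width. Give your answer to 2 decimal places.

660.59

N = 97; target position k = 90/100 · 97 = 87.3.
Cumulative frequencies: 4, 27, 34, 52, 77, 94, 97.
Observation 87.3 falls in the class 600 – <700.
L = 600, CF = 77, f = 17, h = 100.
P90 = 600 + ((87.3 − 77)/17)·100 = 600 + 60.5882 = 660.588.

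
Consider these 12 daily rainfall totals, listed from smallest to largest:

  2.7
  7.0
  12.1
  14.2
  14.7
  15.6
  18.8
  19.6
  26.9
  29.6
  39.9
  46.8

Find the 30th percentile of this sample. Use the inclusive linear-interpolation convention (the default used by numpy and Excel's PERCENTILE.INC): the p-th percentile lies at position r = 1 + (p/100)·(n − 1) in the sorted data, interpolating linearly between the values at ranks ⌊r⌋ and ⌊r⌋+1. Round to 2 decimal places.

14.35

n = 12.
r = 1 + (30/100)·(12 − 1) = 1 + 3.3 = 4.3.
Rank 4 is 14.2 and rank 5 is 14.7.
Interpolate: 14.2 + 0.3·(14.7 − 14.2) = 14.2 + 0.3·0.5 = 14.35.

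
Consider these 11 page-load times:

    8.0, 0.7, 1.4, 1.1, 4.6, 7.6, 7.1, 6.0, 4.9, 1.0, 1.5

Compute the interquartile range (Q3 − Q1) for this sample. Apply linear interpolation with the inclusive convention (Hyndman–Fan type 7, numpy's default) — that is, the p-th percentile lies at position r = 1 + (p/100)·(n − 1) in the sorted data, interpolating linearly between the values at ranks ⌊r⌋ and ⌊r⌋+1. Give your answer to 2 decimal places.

5.30

Sorted: 0.7, 1.0, 1.1, 1.4, 1.5, 4.6, 4.9, 6.0, 7.1, 7.6, 8.0.
n = 11.
P25: r = 3.5; ranks 3–4 are 1.1, 1.4; interpolating gives 1.25.
P75: r = 8.5; ranks 8–9 are 6.0, 7.1; interpolating gives 6.55.
Difference: 6.55 − 1.25 = 5.3.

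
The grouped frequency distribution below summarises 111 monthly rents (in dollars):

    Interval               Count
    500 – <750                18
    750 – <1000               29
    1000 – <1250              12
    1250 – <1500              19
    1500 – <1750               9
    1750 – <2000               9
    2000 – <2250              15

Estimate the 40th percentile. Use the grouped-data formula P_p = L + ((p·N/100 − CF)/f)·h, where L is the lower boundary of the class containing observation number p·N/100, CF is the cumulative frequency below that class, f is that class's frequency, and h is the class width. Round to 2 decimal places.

977.59

N = 111; target position k = 40/100 · 111 = 44.4.
Cumulative frequencies: 18, 47, 59, 78, 87, 96, 111.
Observation 44.4 falls in the class 750 – <1000.
L = 750, CF = 18, f = 29, h = 250.
P40 = 750 + ((44.4 − 18)/29)·250 = 750 + 227.586 = 977.586.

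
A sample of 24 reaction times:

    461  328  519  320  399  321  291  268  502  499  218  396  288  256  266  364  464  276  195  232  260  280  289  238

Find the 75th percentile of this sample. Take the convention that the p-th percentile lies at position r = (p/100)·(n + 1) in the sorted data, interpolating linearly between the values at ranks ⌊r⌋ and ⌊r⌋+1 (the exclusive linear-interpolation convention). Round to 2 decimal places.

398.25

Sorted: 195, 218, 232, 238, 256, 260, 266, 268, 276, 280, 288, 289, 291, 320, 321, 328, 364, 396, 399, 461, 464, 499, 502, 519.
n = 24.
r = (75/100)·(24 + 1) = 18.75.
Rank 18 is 396 and rank 19 is 399.
Interpolate: 396 + 0.75·(399 − 396) = 396 + 0.75·3 = 398.25.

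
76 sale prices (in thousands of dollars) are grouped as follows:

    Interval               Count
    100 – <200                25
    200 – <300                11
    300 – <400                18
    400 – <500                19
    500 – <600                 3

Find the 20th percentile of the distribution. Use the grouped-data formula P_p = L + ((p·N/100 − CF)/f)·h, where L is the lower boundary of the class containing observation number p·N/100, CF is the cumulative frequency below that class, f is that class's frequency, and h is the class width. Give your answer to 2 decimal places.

160.80

N = 76; target position k = 20/100 · 76 = 15.2.
Cumulative frequencies: 25, 36, 54, 73, 76.
Observation 15.2 falls in the class 100 – <200.
L = 100, CF = 0, f = 25, h = 100.
P20 = 100 + ((15.2 − 0)/25)·100 = 100 + 60.8 = 160.8.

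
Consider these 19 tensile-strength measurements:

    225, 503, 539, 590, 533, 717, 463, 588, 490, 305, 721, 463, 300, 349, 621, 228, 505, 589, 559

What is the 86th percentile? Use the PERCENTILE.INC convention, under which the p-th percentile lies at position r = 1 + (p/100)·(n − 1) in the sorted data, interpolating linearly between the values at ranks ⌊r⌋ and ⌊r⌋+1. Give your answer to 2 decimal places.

Sorted: 225, 228, 300, 305, 349, 463, 463, 490, 503, 505, 533, 539, 559, 588, 589, 590, 621, 717, 721.
n = 19.
r = 1 + (86/100)·(19 − 1) = 1 + 15.48 = 16.48.
Rank 16 is 590 and rank 17 is 621.
Interpolate: 590 + 0.48·(621 − 590) = 590 + 0.48·31 = 604.88.

604.88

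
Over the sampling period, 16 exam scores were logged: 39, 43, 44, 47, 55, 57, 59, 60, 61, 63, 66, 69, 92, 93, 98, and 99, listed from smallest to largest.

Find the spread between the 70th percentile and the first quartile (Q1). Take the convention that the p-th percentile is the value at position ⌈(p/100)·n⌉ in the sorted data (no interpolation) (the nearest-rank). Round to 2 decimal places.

22.00

n = 16.
P25: rank ⌈25/100·16⌉ = 4 → 47.
P70: rank ⌈70/100·16⌉ = 12 → 69.
Difference: 69 − 47 = 22.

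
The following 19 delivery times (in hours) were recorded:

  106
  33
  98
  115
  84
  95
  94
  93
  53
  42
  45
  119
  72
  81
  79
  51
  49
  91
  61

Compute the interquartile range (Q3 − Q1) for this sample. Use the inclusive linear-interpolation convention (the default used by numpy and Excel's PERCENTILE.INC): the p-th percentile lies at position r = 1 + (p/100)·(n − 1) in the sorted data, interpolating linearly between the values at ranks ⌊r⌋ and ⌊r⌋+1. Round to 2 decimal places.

Sorted: 33, 42, 45, 49, 51, 53, 61, 72, 79, 81, 84, 91, 93, 94, 95, 98, 106, 115, 119.
n = 19.
P25: r = 5.5; ranks 5–6 are 51, 53; interpolating gives 52.
P75: r = 14.5; ranks 14–15 are 94, 95; interpolating gives 94.5.
Difference: 94.5 − 52 = 42.5.

42.50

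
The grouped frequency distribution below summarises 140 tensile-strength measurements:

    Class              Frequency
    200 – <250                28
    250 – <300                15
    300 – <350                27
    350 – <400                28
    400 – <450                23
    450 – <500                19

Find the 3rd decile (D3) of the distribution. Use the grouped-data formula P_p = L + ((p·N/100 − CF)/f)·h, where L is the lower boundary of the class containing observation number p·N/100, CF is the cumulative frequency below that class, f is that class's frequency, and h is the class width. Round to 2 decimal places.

296.67

N = 140; target position k = 30/100 · 140 = 42.
Cumulative frequencies: 28, 43, 70, 98, 121, 140.
Observation 42 falls in the class 250 – <300.
L = 250, CF = 28, f = 15, h = 50.
P30 = 250 + ((42 − 28)/15)·50 = 250 + 46.6667 = 296.667.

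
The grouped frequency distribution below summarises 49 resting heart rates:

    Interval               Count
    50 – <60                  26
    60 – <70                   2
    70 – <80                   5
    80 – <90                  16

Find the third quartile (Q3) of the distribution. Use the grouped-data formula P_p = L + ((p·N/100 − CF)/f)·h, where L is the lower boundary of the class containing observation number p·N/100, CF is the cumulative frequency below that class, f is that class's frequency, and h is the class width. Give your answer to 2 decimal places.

82.34

N = 49; target position k = 75/100 · 49 = 36.75.
Cumulative frequencies: 26, 28, 33, 49.
Observation 36.75 falls in the class 80 – <90.
L = 80, CF = 33, f = 16, h = 10.
P75 = 80 + ((36.75 − 33)/16)·10 = 80 + 2.34375 = 82.3438.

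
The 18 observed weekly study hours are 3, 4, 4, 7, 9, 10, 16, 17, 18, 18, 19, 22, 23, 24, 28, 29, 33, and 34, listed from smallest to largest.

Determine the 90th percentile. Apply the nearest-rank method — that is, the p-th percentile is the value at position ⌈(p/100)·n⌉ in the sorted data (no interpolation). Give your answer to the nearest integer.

n = 18.
Position = ⌈90/100 · 18⌉ = ⌈16.2⌉ = 17.
The value at rank 17 is 33.

33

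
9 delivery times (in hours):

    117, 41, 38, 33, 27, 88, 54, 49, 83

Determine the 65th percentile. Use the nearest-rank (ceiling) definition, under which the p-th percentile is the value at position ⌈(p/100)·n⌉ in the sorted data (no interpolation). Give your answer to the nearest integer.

54

Sorted: 27, 33, 38, 41, 49, 54, 83, 88, 117.
n = 9.
Position = ⌈65/100 · 9⌉ = ⌈5.85⌉ = 6.
The value at rank 6 is 54.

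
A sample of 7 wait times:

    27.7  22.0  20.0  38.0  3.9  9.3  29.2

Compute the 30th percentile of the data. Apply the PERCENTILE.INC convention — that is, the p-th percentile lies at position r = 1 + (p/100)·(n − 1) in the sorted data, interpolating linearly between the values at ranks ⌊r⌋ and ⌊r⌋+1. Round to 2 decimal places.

17.86

Sorted: 3.9, 9.3, 20.0, 22.0, 27.7, 29.2, 38.0.
n = 7.
r = 1 + (30/100)·(7 − 1) = 1 + 1.8 = 2.8.
Rank 2 is 9.3 and rank 3 is 20.0.
Interpolate: 9.3 + 0.8·(20.0 − 9.3) = 9.3 + 0.8·10.7 = 17.86.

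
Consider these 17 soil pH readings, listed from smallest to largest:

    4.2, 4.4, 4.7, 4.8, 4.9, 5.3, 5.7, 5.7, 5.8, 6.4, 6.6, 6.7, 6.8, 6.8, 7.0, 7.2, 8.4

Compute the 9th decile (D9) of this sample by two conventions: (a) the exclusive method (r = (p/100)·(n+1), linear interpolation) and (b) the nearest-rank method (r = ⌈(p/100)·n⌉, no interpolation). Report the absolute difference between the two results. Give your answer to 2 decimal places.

0.24

n = 17.
(a) r = 16.2; between ranks 16 (7.2) and 17 (8.4): 7.44.
(b) the nearest-rank method: rank 16 → 7.2.
|7.44 − 7.2| = 0.24.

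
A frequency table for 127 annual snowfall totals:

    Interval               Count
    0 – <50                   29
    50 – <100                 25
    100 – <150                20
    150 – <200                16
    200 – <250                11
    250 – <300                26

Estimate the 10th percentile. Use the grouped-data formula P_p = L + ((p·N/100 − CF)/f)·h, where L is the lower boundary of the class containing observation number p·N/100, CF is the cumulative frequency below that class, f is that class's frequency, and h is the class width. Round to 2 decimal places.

N = 127; target position k = 10/100 · 127 = 12.7.
Cumulative frequencies: 29, 54, 74, 90, 101, 127.
Observation 12.7 falls in the class 0 – <50.
L = 0, CF = 0, f = 29, h = 50.
P10 = 0 + ((12.7 − 0)/29)·50 = 0 + 21.8966 = 21.8966.

21.90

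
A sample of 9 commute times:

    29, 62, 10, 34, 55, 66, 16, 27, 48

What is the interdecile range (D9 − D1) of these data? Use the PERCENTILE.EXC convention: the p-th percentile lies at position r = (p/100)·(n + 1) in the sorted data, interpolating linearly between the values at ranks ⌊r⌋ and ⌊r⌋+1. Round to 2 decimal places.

56.00

Sorted: 10, 16, 27, 29, 34, 48, 55, 62, 66.
n = 9.
P10: r = 1 (integer) → 10.
P90: r = 9 (integer) → 66.
Difference: 66 − 10 = 56.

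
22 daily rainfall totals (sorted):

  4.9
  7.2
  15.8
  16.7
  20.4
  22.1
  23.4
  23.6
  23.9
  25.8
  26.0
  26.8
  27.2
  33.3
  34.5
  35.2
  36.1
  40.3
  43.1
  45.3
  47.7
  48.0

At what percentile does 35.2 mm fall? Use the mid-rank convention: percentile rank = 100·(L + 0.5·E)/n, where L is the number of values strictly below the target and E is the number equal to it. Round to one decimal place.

Count below 35.2: L = 15; count equal: E = 1; n = 22.
Percentile rank = 100·(15 + 0.5·1)/22 = 100·15.5/22 = 70.45.

70.5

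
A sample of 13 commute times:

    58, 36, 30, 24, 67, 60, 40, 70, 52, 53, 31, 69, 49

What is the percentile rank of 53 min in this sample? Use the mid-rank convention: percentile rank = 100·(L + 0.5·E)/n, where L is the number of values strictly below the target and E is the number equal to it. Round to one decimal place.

Sorted: 24, 30, 31, 36, 40, 49, 52, 53, 58, 60, 67, 69, 70.
Count below 53: L = 7; count equal: E = 1; n = 13.
Percentile rank = 100·(7 + 0.5·1)/13 = 100·7.5/13 = 57.69.

57.7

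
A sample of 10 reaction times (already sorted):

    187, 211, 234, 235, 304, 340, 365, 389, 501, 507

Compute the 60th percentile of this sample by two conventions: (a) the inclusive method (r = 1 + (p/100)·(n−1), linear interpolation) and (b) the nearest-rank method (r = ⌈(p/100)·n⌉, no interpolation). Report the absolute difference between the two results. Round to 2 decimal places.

10.00

n = 10.
(a) r = 6.4; between ranks 6 (340) and 7 (365): 350.
(b) the nearest-rank method: rank 6 → 340.
|350 − 340| = 10.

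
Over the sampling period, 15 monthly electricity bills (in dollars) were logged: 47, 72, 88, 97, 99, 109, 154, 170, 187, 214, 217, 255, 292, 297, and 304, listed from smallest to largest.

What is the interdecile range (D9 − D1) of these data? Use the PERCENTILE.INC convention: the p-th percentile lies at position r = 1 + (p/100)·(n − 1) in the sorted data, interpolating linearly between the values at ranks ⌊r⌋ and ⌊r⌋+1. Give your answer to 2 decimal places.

n = 15.
P10: r = 2.4; ranks 2–3 are 72, 88; interpolating gives 78.4.
P90: r = 13.6; ranks 13–14 are 292, 297; interpolating gives 295.
Difference: 295 − 78.4 = 216.6.

216.60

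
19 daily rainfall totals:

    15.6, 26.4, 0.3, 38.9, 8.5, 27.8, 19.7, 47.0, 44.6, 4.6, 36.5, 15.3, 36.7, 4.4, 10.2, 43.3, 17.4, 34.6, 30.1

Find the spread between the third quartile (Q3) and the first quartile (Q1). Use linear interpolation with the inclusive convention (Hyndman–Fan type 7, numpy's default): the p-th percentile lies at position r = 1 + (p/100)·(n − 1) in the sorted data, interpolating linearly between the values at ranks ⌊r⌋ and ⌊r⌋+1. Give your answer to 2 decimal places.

Sorted: 0.3, 4.4, 4.6, 8.5, 10.2, 15.3, 15.6, 17.4, 19.7, 26.4, 27.8, 30.1, 34.6, 36.5, 36.7, 38.9, 43.3, 44.6, 47.0.
n = 19.
P25: r = 5.5; ranks 5–6 are 10.2, 15.3; interpolating gives 12.75.
P75: r = 14.5; ranks 14–15 are 36.5, 36.7; interpolating gives 36.6.
Difference: 36.6 − 12.75 = 23.85.

23.85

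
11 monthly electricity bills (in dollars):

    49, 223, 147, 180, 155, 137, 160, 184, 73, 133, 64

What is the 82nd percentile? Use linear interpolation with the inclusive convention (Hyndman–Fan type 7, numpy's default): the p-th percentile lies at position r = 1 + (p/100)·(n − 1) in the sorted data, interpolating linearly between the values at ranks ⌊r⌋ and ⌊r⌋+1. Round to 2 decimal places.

Sorted: 49, 64, 73, 133, 137, 147, 155, 160, 180, 184, 223.
n = 11.
r = 1 + (82/100)·(11 − 1) = 1 + 8.2 = 9.2.
Rank 9 is 180 and rank 10 is 184.
Interpolate: 180 + 0.2·(184 − 180) = 180 + 0.2·4 = 180.8.

180.80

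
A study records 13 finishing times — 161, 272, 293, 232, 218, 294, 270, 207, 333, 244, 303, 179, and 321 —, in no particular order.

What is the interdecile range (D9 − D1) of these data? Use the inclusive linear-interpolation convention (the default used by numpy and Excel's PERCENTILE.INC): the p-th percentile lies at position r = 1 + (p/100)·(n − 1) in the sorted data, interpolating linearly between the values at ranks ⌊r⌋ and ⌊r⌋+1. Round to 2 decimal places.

132.80

Sorted: 161, 179, 207, 218, 232, 244, 270, 272, 293, 294, 303, 321, 333.
n = 13.
P10: r = 2.2; ranks 2–3 are 179, 207; interpolating gives 184.6.
P90: r = 11.8; ranks 11–12 are 303, 321; interpolating gives 317.4.
Difference: 317.4 − 184.6 = 132.8.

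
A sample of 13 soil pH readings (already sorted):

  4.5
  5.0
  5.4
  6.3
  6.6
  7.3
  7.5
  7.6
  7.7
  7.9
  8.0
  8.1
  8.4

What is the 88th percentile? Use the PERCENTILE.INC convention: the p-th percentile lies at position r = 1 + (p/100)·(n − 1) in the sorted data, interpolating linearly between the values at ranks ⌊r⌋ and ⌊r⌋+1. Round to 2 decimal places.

n = 13.
r = 1 + (88/100)·(13 − 1) = 1 + 10.56 = 11.56.
Rank 11 is 8.0 and rank 12 is 8.1.
Interpolate: 8.0 + 0.56·(8.1 − 8.0) = 8.0 + 0.56·0.1 = 8.056.

8.06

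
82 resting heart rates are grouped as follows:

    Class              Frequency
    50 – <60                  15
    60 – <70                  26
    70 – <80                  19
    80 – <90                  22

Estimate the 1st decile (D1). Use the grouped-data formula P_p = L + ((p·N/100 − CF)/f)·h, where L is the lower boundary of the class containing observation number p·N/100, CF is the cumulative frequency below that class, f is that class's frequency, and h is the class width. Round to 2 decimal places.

55.47

N = 82; target position k = 10/100 · 82 = 8.2.
Cumulative frequencies: 15, 41, 60, 82.
Observation 8.2 falls in the class 50 – <60.
L = 50, CF = 0, f = 15, h = 10.
P10 = 50 + ((8.2 − 0)/15)·10 = 50 + 5.46667 = 55.4667.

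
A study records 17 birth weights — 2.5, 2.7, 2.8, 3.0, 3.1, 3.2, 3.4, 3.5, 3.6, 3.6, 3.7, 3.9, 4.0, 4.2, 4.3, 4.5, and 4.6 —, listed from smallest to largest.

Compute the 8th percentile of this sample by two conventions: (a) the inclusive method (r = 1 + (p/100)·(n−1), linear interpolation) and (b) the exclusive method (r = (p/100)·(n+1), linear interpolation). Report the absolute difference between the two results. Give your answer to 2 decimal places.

0.14

n = 17.
(a) r = 2.28; between ranks 2 (2.7) and 3 (2.8): 2.728.
(b) r = 1.44; between ranks 1 (2.5) and 2 (2.7): 2.588.
|2.728 − 2.588| = 0.14.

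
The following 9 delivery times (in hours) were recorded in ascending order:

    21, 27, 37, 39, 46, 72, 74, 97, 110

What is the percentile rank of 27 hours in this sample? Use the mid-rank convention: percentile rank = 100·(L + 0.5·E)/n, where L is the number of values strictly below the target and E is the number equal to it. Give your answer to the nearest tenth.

16.7

Count below 27: L = 1; count equal: E = 1; n = 9.
Percentile rank = 100·(1 + 0.5·1)/9 = 100·1.5/9 = 16.67.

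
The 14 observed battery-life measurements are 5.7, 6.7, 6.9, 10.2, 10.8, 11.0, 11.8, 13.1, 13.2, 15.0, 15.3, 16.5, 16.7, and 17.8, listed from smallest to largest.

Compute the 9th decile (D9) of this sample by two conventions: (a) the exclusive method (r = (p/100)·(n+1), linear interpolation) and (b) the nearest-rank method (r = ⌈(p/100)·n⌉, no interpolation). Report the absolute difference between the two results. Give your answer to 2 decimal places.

0.55

n = 14.
(a) r = 13.5; between ranks 13 (16.7) and 14 (17.8): 17.25.
(b) the nearest-rank method: rank 13 → 16.7.
|17.25 − 16.7| = 0.55.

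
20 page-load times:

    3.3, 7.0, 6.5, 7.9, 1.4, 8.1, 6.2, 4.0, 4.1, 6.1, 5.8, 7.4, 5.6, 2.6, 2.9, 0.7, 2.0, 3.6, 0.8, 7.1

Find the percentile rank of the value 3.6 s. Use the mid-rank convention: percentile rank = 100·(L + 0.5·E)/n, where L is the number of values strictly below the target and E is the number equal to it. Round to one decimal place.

Sorted: 0.7, 0.8, 1.4, 2.0, 2.6, 2.9, 3.3, 3.6, 4.0, 4.1, 5.6, 5.8, 6.1, 6.2, 6.5, 7.0, 7.1, 7.4, 7.9, 8.1.
Count below 3.6: L = 7; count equal: E = 1; n = 20.
Percentile rank = 100·(7 + 0.5·1)/20 = 100·7.5/20 = 37.5.

37.5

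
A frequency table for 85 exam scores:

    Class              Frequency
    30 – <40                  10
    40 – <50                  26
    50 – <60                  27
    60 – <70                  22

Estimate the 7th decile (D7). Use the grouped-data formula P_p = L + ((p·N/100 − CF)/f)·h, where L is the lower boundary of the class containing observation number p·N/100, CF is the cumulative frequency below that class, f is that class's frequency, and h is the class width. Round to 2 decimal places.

58.70

N = 85; target position k = 70/100 · 85 = 59.5.
Cumulative frequencies: 10, 36, 63, 85.
Observation 59.5 falls in the class 50 – <60.
L = 50, CF = 36, f = 27, h = 10.
P70 = 50 + ((59.5 − 36)/27)·10 = 50 + 8.7037 = 58.7037.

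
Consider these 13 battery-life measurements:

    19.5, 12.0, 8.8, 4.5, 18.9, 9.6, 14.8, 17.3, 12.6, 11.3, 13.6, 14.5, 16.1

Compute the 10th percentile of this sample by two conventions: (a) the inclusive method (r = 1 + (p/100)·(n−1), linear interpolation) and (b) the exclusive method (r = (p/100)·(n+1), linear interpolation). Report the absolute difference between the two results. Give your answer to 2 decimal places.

2.74

Sorted: 4.5, 8.8, 9.6, 11.3, 12.0, 12.6, 13.6, 14.5, 14.8, 16.1, 17.3, 18.9, 19.5.
n = 13.
(a) r = 2.2; between ranks 2 (8.8) and 3 (9.6): 8.96.
(b) r = 1.4; between ranks 1 (4.5) and 2 (8.8): 6.22.
|8.96 − 6.22| = 2.74.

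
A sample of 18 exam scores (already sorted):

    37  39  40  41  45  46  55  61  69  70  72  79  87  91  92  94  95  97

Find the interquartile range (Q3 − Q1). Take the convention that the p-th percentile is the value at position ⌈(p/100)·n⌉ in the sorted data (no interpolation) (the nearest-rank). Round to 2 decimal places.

46.00

n = 18.
P25: rank ⌈25/100·18⌉ = 5 → 45.
P75: rank ⌈75/100·18⌉ = 14 → 91.
Difference: 91 − 45 = 46.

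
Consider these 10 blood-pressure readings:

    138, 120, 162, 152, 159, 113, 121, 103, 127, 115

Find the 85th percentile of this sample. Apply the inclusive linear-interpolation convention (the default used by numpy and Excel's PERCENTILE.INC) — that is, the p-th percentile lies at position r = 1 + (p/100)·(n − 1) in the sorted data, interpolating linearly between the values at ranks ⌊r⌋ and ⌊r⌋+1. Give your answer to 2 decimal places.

Sorted: 103, 113, 115, 120, 121, 127, 138, 152, 159, 162.
n = 10.
r = 1 + (85/100)·(10 − 1) = 1 + 7.65 = 8.65.
Rank 8 is 152 and rank 9 is 159.
Interpolate: 152 + 0.65·(159 − 152) = 152 + 0.65·7 = 156.55.

156.55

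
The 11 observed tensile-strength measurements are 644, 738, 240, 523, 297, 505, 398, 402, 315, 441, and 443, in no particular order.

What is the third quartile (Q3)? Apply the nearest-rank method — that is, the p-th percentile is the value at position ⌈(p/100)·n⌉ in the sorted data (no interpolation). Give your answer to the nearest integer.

523

Sorted: 240, 297, 315, 398, 402, 441, 443, 505, 523, 644, 738.
n = 11.
Position = ⌈75/100 · 11⌉ = ⌈8.25⌉ = 9.
The value at rank 9 is 523.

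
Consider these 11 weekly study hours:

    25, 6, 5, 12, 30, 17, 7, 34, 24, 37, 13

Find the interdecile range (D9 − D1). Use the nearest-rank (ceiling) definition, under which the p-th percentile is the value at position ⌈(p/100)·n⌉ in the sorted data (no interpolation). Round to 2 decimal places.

28.00

Sorted: 5, 6, 7, 12, 13, 17, 24, 25, 30, 34, 37.
n = 11.
P10: rank ⌈10/100·11⌉ = 2 → 6.
P90: rank ⌈90/100·11⌉ = 10 → 34.
Difference: 34 − 6 = 28.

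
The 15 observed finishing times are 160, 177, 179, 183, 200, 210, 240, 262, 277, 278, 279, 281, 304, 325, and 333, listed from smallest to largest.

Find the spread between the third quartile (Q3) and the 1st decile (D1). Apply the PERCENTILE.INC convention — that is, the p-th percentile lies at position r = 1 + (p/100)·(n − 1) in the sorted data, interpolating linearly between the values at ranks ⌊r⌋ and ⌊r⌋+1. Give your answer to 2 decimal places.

n = 15.
P10: r = 2.4; ranks 2–3 are 177, 179; interpolating gives 177.8.
P75: r = 11.5; ranks 11–12 are 279, 281; interpolating gives 280.
Difference: 280 − 177.8 = 102.2.

102.20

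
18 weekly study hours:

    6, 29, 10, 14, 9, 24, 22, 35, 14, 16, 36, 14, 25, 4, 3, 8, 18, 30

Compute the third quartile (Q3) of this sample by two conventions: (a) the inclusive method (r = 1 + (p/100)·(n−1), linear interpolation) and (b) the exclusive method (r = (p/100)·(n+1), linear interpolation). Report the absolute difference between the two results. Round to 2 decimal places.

Sorted: 3, 4, 6, 8, 9, 10, 14, 14, 14, 16, 18, 22, 24, 25, 29, 30, 35, 36.
n = 18.
(a) r = 13.75; between ranks 13 (24) and 14 (25): 24.75.
(b) r = 14.25; between ranks 14 (25) and 15 (29): 26.
|24.75 − 26| = 1.25.

1.25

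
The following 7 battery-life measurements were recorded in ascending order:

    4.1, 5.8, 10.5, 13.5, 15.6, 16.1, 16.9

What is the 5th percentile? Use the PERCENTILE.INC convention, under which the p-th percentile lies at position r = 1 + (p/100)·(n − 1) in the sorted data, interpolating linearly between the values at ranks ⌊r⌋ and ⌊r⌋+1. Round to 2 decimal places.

4.61

n = 7.
r = 1 + (5/100)·(7 − 1) = 1 + 0.3 = 1.3.
Rank 1 is 4.1 and rank 2 is 5.8.
Interpolate: 4.1 + 0.3·(5.8 − 4.1) = 4.1 + 0.3·1.7 = 4.61.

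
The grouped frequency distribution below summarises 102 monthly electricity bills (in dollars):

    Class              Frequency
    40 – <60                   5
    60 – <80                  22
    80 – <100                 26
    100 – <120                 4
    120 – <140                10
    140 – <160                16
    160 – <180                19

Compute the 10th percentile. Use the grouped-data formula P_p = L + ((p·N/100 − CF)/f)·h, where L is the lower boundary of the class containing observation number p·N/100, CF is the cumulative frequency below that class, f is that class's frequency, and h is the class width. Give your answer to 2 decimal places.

N = 102; target position k = 10/100 · 102 = 10.2.
Cumulative frequencies: 5, 27, 53, 57, 67, 83, 102.
Observation 10.2 falls in the class 60 – <80.
L = 60, CF = 5, f = 22, h = 20.
P10 = 60 + ((10.2 − 5)/22)·20 = 60 + 4.72727 = 64.7273.

64.73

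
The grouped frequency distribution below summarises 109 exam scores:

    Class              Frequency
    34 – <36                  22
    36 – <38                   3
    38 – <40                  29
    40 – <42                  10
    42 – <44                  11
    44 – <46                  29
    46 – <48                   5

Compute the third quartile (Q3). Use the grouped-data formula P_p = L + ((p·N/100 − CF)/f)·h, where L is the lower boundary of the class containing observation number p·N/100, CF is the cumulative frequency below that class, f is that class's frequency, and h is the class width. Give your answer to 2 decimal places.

N = 109; target position k = 75/100 · 109 = 81.75.
Cumulative frequencies: 22, 25, 54, 64, 75, 104, 109.
Observation 81.75 falls in the class 44 – <46.
L = 44, CF = 75, f = 29, h = 2.
P75 = 44 + ((81.75 − 75)/29)·2 = 44 + 0.465517 = 44.4655.

44.47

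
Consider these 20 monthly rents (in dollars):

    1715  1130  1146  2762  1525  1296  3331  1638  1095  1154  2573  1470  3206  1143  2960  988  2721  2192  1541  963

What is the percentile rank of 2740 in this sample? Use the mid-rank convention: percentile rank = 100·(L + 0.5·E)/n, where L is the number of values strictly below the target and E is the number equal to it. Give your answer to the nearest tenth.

Sorted: 963, 988, 1095, 1130, 1143, 1146, 1154, 1296, 1470, 1525, 1541, 1638, 1715, 2192, 2573, 2721, 2762, 2960, 3206, 3331.
Count below 2740: L = 16; count equal: E = 0; n = 20.
Percentile rank = 100·(16 + 0.5·0)/20 = 100·16/20 = 80.

80.0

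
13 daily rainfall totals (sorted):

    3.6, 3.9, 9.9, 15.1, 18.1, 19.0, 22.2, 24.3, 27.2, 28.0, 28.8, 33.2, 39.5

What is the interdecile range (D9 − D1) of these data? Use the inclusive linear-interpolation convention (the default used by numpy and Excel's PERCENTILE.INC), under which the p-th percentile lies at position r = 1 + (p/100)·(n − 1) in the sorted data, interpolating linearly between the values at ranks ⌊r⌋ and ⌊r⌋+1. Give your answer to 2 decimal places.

27.22

n = 13.
P10: r = 2.2; ranks 2–3 are 3.9, 9.9; interpolating gives 5.1.
P90: r = 11.8; ranks 11–12 are 28.8, 33.2; interpolating gives 32.32.
Difference: 32.32 − 5.1 = 27.22.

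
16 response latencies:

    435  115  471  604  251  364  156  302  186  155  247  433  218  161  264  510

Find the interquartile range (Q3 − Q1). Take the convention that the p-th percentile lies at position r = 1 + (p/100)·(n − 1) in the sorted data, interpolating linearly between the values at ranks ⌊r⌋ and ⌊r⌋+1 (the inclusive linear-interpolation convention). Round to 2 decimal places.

253.75

Sorted: 115, 155, 156, 161, 186, 218, 247, 251, 264, 302, 364, 433, 435, 471, 510, 604.
n = 16.
P25: r = 4.75; ranks 4–5 are 161, 186; interpolating gives 179.75.
P75: r = 12.25; ranks 12–13 are 433, 435; interpolating gives 433.5.
Difference: 433.5 − 179.75 = 253.75.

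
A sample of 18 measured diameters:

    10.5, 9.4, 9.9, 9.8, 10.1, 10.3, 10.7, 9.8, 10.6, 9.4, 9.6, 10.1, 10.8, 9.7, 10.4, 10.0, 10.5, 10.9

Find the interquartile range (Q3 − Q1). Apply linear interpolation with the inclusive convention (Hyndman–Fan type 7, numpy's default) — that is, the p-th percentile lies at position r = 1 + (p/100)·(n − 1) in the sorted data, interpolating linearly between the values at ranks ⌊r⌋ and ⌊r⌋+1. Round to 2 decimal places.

Sorted: 9.4, 9.4, 9.6, 9.7, 9.8, 9.8, 9.9, 10.0, 10.1, 10.1, 10.3, 10.4, 10.5, 10.5, 10.6, 10.7, 10.8, 10.9.
n = 18.
P25: r = 5.25; ranks 5–6 are 9.8, 9.8; interpolating gives 9.8.
P75: r = 13.75; ranks 13–14 are 10.5, 10.5; interpolating gives 10.5.
Difference: 10.5 − 9.8 = 0.7.

0.70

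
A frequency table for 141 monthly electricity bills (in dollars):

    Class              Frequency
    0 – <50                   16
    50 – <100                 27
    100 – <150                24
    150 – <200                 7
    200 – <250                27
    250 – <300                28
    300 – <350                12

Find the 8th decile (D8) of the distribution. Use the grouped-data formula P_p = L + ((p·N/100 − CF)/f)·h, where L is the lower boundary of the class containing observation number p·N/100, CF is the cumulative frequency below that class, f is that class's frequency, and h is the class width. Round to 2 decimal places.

271.07

N = 141; target position k = 80/100 · 141 = 112.8.
Cumulative frequencies: 16, 43, 67, 74, 101, 129, 141.
Observation 112.8 falls in the class 250 – <300.
L = 250, CF = 101, f = 28, h = 50.
P80 = 250 + ((112.8 − 101)/28)·50 = 250 + 21.0714 = 271.071.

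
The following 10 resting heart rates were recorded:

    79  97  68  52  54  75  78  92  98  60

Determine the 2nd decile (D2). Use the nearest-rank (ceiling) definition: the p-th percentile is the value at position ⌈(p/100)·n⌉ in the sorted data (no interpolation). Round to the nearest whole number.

Sorted: 52, 54, 60, 68, 75, 78, 79, 92, 97, 98.
n = 10.
Position = ⌈20/100 · 10⌉ = ⌈2⌉ = 2.
The value at rank 2 is 54.

54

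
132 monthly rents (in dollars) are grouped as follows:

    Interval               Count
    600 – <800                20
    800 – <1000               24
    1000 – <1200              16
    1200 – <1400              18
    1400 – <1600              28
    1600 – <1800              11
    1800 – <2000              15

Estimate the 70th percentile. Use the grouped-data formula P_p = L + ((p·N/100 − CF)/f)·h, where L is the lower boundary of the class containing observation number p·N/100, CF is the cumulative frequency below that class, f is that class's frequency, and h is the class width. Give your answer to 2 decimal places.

N = 132; target position k = 70/100 · 132 = 92.4.
Cumulative frequencies: 20, 44, 60, 78, 106, 117, 132.
Observation 92.4 falls in the class 1400 – <1600.
L = 1400, CF = 78, f = 28, h = 200.
P70 = 1400 + ((92.4 − 78)/28)·200 = 1400 + 102.857 = 1502.86.

1502.86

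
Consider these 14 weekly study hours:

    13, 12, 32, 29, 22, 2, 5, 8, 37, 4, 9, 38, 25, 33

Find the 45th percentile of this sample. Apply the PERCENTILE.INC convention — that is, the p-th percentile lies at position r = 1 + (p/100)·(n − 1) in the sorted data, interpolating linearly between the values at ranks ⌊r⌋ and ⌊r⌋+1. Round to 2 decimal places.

12.85

Sorted: 2, 4, 5, 8, 9, 12, 13, 22, 25, 29, 32, 33, 37, 38.
n = 14.
r = 1 + (45/100)·(14 − 1) = 1 + 5.85 = 6.85.
Rank 6 is 12 and rank 7 is 13.
Interpolate: 12 + 0.85·(13 − 12) = 12 + 0.85·1 = 12.85.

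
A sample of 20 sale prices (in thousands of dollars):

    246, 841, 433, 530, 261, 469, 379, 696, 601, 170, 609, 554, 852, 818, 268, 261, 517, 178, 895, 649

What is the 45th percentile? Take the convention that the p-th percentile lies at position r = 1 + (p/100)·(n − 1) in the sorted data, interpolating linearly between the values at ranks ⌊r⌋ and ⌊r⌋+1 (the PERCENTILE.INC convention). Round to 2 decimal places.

Sorted: 170, 178, 246, 261, 261, 268, 379, 433, 469, 517, 530, 554, 601, 609, 649, 696, 818, 841, 852, 895.
n = 20.
r = 1 + (45/100)·(20 − 1) = 1 + 8.55 = 9.55.
Rank 9 is 469 and rank 10 is 517.
Interpolate: 469 + 0.55·(517 − 469) = 469 + 0.55·48 = 495.4.

495.40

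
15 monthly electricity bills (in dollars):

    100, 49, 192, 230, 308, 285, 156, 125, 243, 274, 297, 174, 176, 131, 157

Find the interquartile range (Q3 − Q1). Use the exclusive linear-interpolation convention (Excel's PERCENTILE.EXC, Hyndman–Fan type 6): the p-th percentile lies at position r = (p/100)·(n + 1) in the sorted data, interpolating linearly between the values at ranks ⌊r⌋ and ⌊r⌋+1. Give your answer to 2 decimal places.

Sorted: 49, 100, 125, 131, 156, 157, 174, 176, 192, 230, 243, 274, 285, 297, 308.
n = 15.
P25: r = 4 (integer) → 131.
P75: r = 12 (integer) → 274.
Difference: 274 − 131 = 143.

143.00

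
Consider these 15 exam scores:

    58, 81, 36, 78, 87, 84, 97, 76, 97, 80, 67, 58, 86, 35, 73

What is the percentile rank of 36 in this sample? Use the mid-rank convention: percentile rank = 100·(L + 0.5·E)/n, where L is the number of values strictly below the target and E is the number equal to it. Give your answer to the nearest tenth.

10.0

Sorted: 35, 36, 58, 58, 67, 73, 76, 78, 80, 81, 84, 86, 87, 97, 97.
Count below 36: L = 1; count equal: E = 1; n = 15.
Percentile rank = 100·(1 + 0.5·1)/15 = 100·1.5/15 = 10.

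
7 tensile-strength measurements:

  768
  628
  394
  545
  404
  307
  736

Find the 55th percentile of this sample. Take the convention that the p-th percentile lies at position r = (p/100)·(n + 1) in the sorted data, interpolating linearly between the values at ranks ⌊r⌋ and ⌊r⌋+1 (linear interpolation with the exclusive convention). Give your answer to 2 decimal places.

578.20

Sorted: 307, 394, 404, 545, 628, 736, 768.
n = 7.
r = (55/100)·(7 + 1) = 4.4.
Rank 4 is 545 and rank 5 is 628.
Interpolate: 545 + 0.4·(628 − 545) = 545 + 0.4·83 = 578.2.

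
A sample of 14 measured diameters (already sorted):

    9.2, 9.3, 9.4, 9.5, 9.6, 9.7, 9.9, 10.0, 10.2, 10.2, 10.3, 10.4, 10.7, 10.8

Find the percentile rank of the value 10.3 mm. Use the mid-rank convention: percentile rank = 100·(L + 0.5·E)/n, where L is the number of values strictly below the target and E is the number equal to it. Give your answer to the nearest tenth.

75.0

Count below 10.3: L = 10; count equal: E = 1; n = 14.
Percentile rank = 100·(10 + 0.5·1)/14 = 100·10.5/14 = 75.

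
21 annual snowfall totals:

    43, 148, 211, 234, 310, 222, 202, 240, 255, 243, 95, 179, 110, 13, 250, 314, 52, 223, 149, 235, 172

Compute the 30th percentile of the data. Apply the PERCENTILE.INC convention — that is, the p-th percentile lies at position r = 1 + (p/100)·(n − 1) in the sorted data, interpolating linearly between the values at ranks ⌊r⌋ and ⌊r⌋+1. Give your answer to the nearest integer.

149

Sorted: 13, 43, 52, 95, 110, 148, 149, 172, 179, 202, 211, 222, 223, 234, 235, 240, 243, 250, 255, 310, 314.
n = 21.
r = 1 + (30/100)·(21 − 1) = 1 + 6 = 7.
r is an integer, so P30 is the value at rank 7: 149.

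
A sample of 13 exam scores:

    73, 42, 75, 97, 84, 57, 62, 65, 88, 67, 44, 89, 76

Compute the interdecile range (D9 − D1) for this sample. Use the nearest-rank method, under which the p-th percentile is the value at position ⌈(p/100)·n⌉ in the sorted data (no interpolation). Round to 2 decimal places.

45.00

Sorted: 42, 44, 57, 62, 65, 67, 73, 75, 76, 84, 88, 89, 97.
n = 13.
P10: rank ⌈10/100·13⌉ = 2 → 44.
P90: rank ⌈90/100·13⌉ = 12 → 89.
Difference: 89 − 44 = 45.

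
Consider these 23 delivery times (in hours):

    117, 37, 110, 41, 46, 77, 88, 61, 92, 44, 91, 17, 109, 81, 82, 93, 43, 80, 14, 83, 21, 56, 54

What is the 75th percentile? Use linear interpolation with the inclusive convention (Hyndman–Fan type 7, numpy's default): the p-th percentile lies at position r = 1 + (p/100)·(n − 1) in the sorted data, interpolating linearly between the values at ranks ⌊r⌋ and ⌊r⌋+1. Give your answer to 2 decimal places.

89.50

Sorted: 14, 17, 21, 37, 41, 43, 44, 46, 54, 56, 61, 77, 80, 81, 82, 83, 88, 91, 92, 93, 109, 110, 117.
n = 23.
r = 1 + (75/100)·(23 − 1) = 1 + 16.5 = 17.5.
Rank 17 is 88 and rank 18 is 91.
Interpolate: 88 + 0.5·(91 − 88) = 88 + 0.5·3 = 89.5.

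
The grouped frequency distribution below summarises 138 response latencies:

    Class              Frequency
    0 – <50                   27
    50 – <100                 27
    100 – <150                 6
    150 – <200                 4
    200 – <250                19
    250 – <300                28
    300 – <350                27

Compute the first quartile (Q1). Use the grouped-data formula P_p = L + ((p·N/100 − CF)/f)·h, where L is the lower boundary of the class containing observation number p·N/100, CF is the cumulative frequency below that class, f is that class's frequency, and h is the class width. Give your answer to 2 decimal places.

63.89

N = 138; target position k = 25/100 · 138 = 34.5.
Cumulative frequencies: 27, 54, 60, 64, 83, 111, 138.
Observation 34.5 falls in the class 50 – <100.
L = 50, CF = 27, f = 27, h = 50.
P25 = 50 + ((34.5 − 27)/27)·50 = 50 + 13.8889 = 63.8889.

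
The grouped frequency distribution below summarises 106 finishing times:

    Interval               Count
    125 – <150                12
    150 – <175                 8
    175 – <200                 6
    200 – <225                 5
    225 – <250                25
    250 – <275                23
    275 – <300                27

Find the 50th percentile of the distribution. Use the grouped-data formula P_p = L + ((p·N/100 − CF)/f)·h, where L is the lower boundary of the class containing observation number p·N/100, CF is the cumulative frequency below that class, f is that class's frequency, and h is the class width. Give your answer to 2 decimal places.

247.00

N = 106; target position k = 50/100 · 106 = 53.
Cumulative frequencies: 12, 20, 26, 31, 56, 79, 106.
Observation 53 falls in the class 225 – <250.
L = 225, CF = 31, f = 25, h = 25.
P50 = 225 + ((53 − 31)/25)·25 = 225 + 22 = 247.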